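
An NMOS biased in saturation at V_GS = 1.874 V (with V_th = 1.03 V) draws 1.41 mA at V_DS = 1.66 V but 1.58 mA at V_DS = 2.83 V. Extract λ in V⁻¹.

With V_GS fixed, I_D ∝ (1 + λ V_DS) in saturation, so I_D2/I_D1 = (1 + λ V_DS2)/(1 + λ V_DS1).
1.58/1.41 = 1.121 = (1 + 2.83 λ)/(1 + 1.66 λ).
Solving: λ (I_D1 V_DS2 − I_D2 V_DS1) = I_D2 − I_D1, so λ = (1.58 − 1.41) / (1.41 × 2.83 − 1.58 × 1.66) = 0.17 / 1.37 = 0.124 V⁻¹.

λ = 0.124 V⁻¹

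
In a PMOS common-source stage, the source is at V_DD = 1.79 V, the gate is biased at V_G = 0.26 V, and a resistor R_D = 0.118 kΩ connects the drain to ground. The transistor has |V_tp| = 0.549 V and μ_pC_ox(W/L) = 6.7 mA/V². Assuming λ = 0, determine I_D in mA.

V_SG = V_DD − V_G = 1.79 − 0.26 = 1.53 V, so V_ov = 1.53 − 0.549 = 0.981 V.
Assume saturation: I_D = ½ k_p V_ov² = 0.5 × 6.7 × 0.981² = 3.22 mA, giving V_SD = V_DD − I_D R_D = 1.79 − 3.22 × 0.118 = 1.41 V.
V_SD = 1.41 V ≥ V_ov = 0.981 V, confirming saturation.

I_D = 3.22 mA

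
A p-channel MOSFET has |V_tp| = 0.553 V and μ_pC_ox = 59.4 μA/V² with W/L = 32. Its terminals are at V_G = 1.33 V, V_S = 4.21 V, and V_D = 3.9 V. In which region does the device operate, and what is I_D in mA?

V_SG = V_S − V_G = 4.21 − 1.33 = 2.88 V; V_SD = V_S − V_D = 4.21 − 3.9 = 0.31 V.
k_p = μ_pC_ox · (W/L) = 1.901 mA/V².
V_ov = V_SG − |V_tp| = 2.88 − 0.553 = 2.33 V.
Since V_SD = 0.31 V < V_ov = 2.33 V, the device is in the triode region.
I_D = k_p [V_ov · V_SD − ½ V_SD²] = 1.901 × [2.33 × 0.31 − 0.5 × 0.31²] = 1.28 mA.

Triode; I_D = 1.28 mA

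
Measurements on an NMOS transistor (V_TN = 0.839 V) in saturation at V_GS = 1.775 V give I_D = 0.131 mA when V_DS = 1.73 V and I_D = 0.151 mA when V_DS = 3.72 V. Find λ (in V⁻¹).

λ = 0.0885 V⁻¹

With V_GS fixed, I_D ∝ (1 + λ V_DS) in saturation, so I_D2/I_D1 = (1 + λ V_DS2)/(1 + λ V_DS1).
0.151/0.131 = 1.153 = (1 + 3.72 λ)/(1 + 1.73 λ).
Solving: λ (I_D1 V_DS2 − I_D2 V_DS1) = I_D2 − I_D1, so λ = (0.151 − 0.131) / (0.131 × 3.72 − 0.151 × 1.73) = 0.02 / 0.226 = 0.0885 V⁻¹.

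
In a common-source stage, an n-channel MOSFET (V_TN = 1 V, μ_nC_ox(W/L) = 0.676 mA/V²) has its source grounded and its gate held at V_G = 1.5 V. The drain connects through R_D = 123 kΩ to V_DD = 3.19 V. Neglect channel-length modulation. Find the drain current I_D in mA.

I_D = 0.0253 mA

V_GS = V_G = 1.5 V, so V_ov = 1.5 − 1 = 0.5 V.
Assume saturation: I_D = ½ k_n V_ov² = 0.5 × 0.676 × 0.5² = 0.0845 mA, giving V_DS = V_DD − I_D R_D = 3.19 − 0.0845 × 123 = -7.2 V.
But -7.2 V < V_ov = 0.5 V, so the device is actually in triode.
In triode I_D = k_n[V_ov V_DS − ½ V_DS²] and I_D = (V_DD − V_DS)/R_D. Equating: 41.6 V_DS² − 42.57 V_DS + 3.19 = 0, giving V_DS = 0.0814 V (the root below V_ov).
I_D = (3.19 − 0.0814) / 123 = 0.0253 mA.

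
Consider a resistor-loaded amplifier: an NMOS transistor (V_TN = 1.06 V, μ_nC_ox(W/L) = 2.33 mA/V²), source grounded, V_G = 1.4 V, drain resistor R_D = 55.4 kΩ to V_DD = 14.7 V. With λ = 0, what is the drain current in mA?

V_GS = V_G = 1.4 V, so V_ov = 1.4 − 1.06 = 0.34 V.
Assume saturation: I_D = ½ k_n V_ov² = 0.5 × 2.33 × 0.34² = 0.135 mA, giving V_DS = V_DD − I_D R_D = 14.7 − 0.135 × 55.4 = 7.24 V.
V_DS = 7.24 V ≥ V_ov = 0.34 V, confirming saturation.

I_D = 0.135 mA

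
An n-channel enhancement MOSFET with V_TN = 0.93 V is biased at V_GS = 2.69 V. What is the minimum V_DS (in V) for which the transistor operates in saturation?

V_DS,sat = 1.76 V

The boundary between triode and saturation is V_DS = V_GS − V_TN = V_ov.
V_ov = 2.69 − 0.93 = 1.76 V.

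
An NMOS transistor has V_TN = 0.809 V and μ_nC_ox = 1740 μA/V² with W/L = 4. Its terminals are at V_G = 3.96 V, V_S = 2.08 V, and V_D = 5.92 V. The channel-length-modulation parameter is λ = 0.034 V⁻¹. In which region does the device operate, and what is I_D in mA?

Saturation; I_D = 4.51 mA

V_GS = V_G − V_S = 3.96 − 2.08 = 1.88 V; V_DS = V_D − V_S = 5.92 − 2.08 = 3.84 V.
k_n = μ_nC_ox · (W/L) = 6.96 mA/V².
V_ov = V_GS − V_TN = 1.88 − 0.809 = 1.07 V.
Since V_DS = 3.84 V ≥ V_ov = 1.07 V, the device is in saturation.
I_D = ½ k_n V_ov² (1 + λ V_DS) = 0.5 × 6.96 × 1.07² × (1 + 0.034 × 3.84) = 4.51 mA.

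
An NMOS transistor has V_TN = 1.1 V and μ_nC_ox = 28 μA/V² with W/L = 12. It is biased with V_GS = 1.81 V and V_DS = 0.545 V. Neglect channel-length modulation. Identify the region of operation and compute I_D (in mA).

k_n = μ_nC_ox · (W/L) = 0.336 mA/V².
V_ov = V_GS − V_TN = 1.81 − 1.1 = 0.71 V.
Since V_DS = 0.545 V < V_ov = 0.71 V, the device is in the triode region.
I_D = k_n [V_ov · V_DS − ½ V_DS²] = 0.336 × [0.71 × 0.545 − 0.5 × 0.545²] = 0.0801 mA.

Triode; I_D = 0.0801 mA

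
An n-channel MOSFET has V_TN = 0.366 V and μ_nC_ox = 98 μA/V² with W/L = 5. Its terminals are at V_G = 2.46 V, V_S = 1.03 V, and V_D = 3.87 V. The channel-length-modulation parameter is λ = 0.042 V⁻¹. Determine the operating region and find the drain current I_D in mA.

Saturation; I_D = 0.310 mA

V_GS = V_G − V_S = 2.46 − 1.03 = 1.43 V; V_DS = V_D − V_S = 3.87 − 1.03 = 2.84 V.
k_n = μ_nC_ox · (W/L) = 0.49 mA/V².
V_ov = V_GS − V_TN = 1.43 − 0.366 = 1.06 V.
Since V_DS = 2.84 V ≥ V_ov = 1.06 V, the device is in saturation.
I_D = ½ k_n V_ov² (1 + λ V_DS) = 0.5 × 0.49 × 1.06² × (1 + 0.042 × 2.84) = 0.31 mA.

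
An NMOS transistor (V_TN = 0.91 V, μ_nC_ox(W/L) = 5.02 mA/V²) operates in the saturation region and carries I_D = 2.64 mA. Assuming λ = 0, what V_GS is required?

In saturation I_D = ½ k_n (V_GS − V_TN)², so V_GS − V_TN = √(2 I_D / k_n) = √(2 × 2.64 / 5.02) = 1.03 V.
V_GS = 0.91 + 1.03 = 1.94 V.

V_GS = 1.94 V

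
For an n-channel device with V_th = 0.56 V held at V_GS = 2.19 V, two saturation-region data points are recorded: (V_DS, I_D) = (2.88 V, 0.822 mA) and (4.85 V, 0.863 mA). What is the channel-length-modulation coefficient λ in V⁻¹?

λ = 0.0273 V⁻¹

With V_GS fixed, I_D ∝ (1 + λ V_DS) in saturation, so I_D2/I_D1 = (1 + λ V_DS2)/(1 + λ V_DS1).
0.863/0.822 = 1.05 = (1 + 4.85 λ)/(1 + 2.88 λ).
Solving: λ (I_D1 V_DS2 − I_D2 V_DS1) = I_D2 − I_D1, so λ = (0.863 − 0.822) / (0.822 × 4.85 − 0.863 × 2.88) = 0.041 / 1.5 = 0.0273 V⁻¹.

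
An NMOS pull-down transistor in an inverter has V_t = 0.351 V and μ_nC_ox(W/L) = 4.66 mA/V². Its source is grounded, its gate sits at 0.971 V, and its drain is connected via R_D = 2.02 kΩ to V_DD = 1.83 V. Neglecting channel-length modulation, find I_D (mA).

V_GS = V_G = 0.971 V, so V_ov = 0.971 − 0.351 = 0.62 V.
Assume saturation: I_D = ½ k_n V_ov² = 0.5 × 4.66 × 0.62² = 0.896 mA, giving V_DS = V_DD − I_D R_D = 1.83 − 0.896 × 2.02 = 0.0208 V.
But 0.0208 V < V_ov = 0.62 V, so the device is actually in triode.
In triode I_D = k_n[V_ov V_DS − ½ V_DS²] and I_D = (V_DD − V_DS)/R_D. Equating: 4.71 V_DS² − 6.836 V_DS + 1.83 = 0, giving V_DS = 0.354 V (the root below V_ov).
I_D = (1.83 − 0.354) / 2.02 = 0.731 mA.

I_D = 0.731 mA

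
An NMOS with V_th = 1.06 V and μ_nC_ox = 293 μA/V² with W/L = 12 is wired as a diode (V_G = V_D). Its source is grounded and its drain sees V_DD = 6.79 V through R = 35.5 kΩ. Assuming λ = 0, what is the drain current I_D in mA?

With gate tied to drain, V_GS = V_DS ≥ V_GS − V_th, so the device is in saturation.
k_n = μ_nC_ox · (W/L) = 3.516 mA/V².
KCL at the drain: ½ k_n (V_GS − V_th)² = (V_DD − V_GS)/R.
Let x = V_GS − 1.06. Then 62.4 x² + x − 5.73 = 0, giving x = 0.295 V (positive root), so V_GS = 1.36 V.
I_D = (V_DD − V_GS)/R = (6.79 − 1.36) / 35.5 = 0.153 mA.

I_D = 0.153 mA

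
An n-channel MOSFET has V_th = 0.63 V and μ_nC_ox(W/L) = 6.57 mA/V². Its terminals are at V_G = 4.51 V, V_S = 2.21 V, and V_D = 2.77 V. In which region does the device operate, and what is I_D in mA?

V_GS = V_G − V_S = 4.51 − 2.21 = 2.3 V; V_DS = V_D − V_S = 2.77 − 2.21 = 0.56 V.
V_ov = V_GS − V_th = 2.3 − 0.63 = 1.67 V.
Since V_DS = 0.56 V < V_ov = 1.67 V, the device is in the triode region.
I_D = k_n [V_ov · V_DS − ½ V_DS²] = 6.57 × [1.67 × 0.56 − 0.5 × 0.56²] = 5.11 mA.

Triode; I_D = 5.11 mA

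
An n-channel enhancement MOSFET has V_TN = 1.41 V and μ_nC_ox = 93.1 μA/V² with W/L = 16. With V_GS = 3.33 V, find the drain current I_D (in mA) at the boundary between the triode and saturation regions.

At the boundary V_DS = V_ov = V_GS − V_TN = 3.33 − 1.41 = 1.92 V.
k_n = μ_nC_ox · (W/L) = 1.49 mA/V².
I_D = ½ k_n V_ov² = 0.5 × 1.49 × 1.92² = 2.75 mA.

I_D = 2.75 mA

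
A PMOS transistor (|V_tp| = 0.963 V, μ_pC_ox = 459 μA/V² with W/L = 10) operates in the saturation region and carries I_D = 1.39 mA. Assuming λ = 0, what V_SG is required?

V_SG = 1.74 V

k_p = μ_pC_ox · (W/L) = 4.59 mA/V².
In saturation I_D = ½ k_p (V_SG − |V_tp|)², so V_SG − |V_tp| = √(2 I_D / k_p) = √(2 × 1.39 / 4.59) = 0.778 V.
V_SG = 0.963 + 0.778 = 1.74 V.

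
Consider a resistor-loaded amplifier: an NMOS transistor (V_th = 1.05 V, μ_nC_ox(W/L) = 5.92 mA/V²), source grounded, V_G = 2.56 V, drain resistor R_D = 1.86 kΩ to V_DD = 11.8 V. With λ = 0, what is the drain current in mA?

V_GS = V_G = 2.56 V, so V_ov = 2.56 − 1.05 = 1.51 V.
Assume saturation: I_D = ½ k_n V_ov² = 0.5 × 5.92 × 1.51² = 6.75 mA, giving V_DS = V_DD − I_D R_D = 11.8 − 6.75 × 1.86 = -0.753 V.
But -0.753 V < V_ov = 1.51 V, so the device is actually in triode.
In triode I_D = k_n[V_ov V_DS − ½ V_DS²] and I_D = (V_DD − V_DS)/R_D. Equating: 5.51 V_DS² − 17.63 V_DS + 11.8 = 0, giving V_DS = 0.953 V (the root below V_ov).
I_D = (11.8 − 0.953) / 1.86 = 5.83 mA.

I_D = 5.83 mA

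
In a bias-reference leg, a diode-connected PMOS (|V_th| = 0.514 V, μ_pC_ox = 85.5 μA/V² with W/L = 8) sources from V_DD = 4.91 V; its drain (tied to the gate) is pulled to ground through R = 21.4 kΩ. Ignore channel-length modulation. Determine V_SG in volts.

With gate tied to drain, V_SG = V_SD ≥ V_SG − |V_th|, so the device is in saturation.
k_p = μ_pC_ox · (W/L) = 0.684 mA/V².
KCL at the drain: ½ k_p (V_SG − |V_th|)² = (V_DD − V_SG)/R.
Let x = V_SG − 0.514. Then 7.32 x² + x − 4.396 = 0, giving x = 0.71 V (positive root), so V_SG = 1.22 V.
I_D = (V_DD − V_SG)/R = (4.91 − 1.22) / 21.4 = 0.172 mA.

V_SG = 1.22 V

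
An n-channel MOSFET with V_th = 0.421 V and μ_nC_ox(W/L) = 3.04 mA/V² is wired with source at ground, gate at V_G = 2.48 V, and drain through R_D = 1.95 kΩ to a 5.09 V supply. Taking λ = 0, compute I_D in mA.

I_D = 2.39 mA

V_GS = V_G = 2.48 V, so V_ov = 2.48 − 0.421 = 2.06 V.
Assume saturation: I_D = ½ k_n V_ov² = 0.5 × 3.04 × 2.06² = 6.44 mA, giving V_DS = V_DD − I_D R_D = 5.09 − 6.44 × 1.95 = -7.48 V.
But -7.48 V < V_ov = 2.06 V, so the device is actually in triode.
In triode I_D = k_n[V_ov V_DS − ½ V_DS²] and I_D = (V_DD − V_DS)/R_D. Equating: 2.96 V_DS² − 13.21 V_DS + 5.09 = 0, giving V_DS = 0.426 V (the root below V_ov).
I_D = (5.09 − 0.426) / 1.95 = 2.39 mA.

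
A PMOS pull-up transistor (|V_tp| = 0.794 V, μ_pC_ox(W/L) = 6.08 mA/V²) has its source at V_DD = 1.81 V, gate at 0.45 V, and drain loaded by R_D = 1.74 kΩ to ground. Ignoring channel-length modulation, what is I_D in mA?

I_D = 0.837 mA

V_SG = V_DD − V_G = 1.81 − 0.45 = 1.36 V, so V_ov = 1.36 − 0.794 = 0.566 V.
Assume saturation: I_D = ½ k_p V_ov² = 0.5 × 6.08 × 0.566² = 0.974 mA, giving V_SD = V_DD − I_D R_D = 1.81 − 0.974 × 1.74 = 0.115 V.
But 0.115 V < V_ov = 0.566 V, so the device is actually in triode.
In triode I_D = k_p[V_ov V_SD − ½ V_SD²] and I_D = (V_DD − V_SD)/R_D. Equating: 5.29 V_SD² − 6.988 V_SD + 1.81 = 0, giving V_SD = 0.354 V (the root below V_ov).
I_D = (1.81 − 0.354) / 1.74 = 0.837 mA.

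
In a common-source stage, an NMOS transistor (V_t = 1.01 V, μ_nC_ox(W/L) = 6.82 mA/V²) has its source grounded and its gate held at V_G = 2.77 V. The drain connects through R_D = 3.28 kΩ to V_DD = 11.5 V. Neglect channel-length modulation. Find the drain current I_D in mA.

V_GS = V_G = 2.77 V, so V_ov = 2.77 − 1.01 = 1.76 V.
Assume saturation: I_D = ½ k_n V_ov² = 0.5 × 6.82 × 1.76² = 10.6 mA, giving V_DS = V_DD − I_D R_D = 11.5 − 10.6 × 3.28 = -23.1 V.
But -23.1 V < V_ov = 1.76 V, so the device is actually in triode.
In triode I_D = k_n[V_ov V_DS − ½ V_DS²] and I_D = (V_DD − V_DS)/R_D. Equating: 11.2 V_DS² − 40.37 V_DS + 11.5 = 0, giving V_DS = 0.312 V (the root below V_ov).
I_D = (11.5 − 0.312) / 3.28 = 3.41 mA.

I_D = 3.41 mA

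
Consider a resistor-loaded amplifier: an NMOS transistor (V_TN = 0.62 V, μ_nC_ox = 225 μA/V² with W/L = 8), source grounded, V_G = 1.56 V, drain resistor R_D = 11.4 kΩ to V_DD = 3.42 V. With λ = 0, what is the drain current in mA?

V_GS = V_G = 1.56 V, so V_ov = 1.56 − 0.62 = 0.94 V.
k_n = μ_nC_ox · (W/L) = 1.8 mA/V².
Assume saturation: I_D = ½ k_n V_ov² = 0.5 × 1.8 × 0.94² = 0.795 mA, giving V_DS = V_DD − I_D R_D = 3.42 − 0.795 × 11.4 = -5.65 V.
But -5.65 V < V_ov = 0.94 V, so the device is actually in triode.
In triode I_D = k_n[V_ov V_DS − ½ V_DS²] and I_D = (V_DD − V_DS)/R_D. Equating: 10.3 V_DS² − 20.29 V_DS + 3.42 = 0, giving V_DS = 0.186 V (the root below V_ov).
I_D = (3.42 − 0.186) / 11.4 = 0.284 mA.

I_D = 0.284 mA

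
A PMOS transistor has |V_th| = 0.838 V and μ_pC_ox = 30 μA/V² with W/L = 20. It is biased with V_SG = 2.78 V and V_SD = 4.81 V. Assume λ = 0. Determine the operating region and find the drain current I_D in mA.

k_p = μ_pC_ox · (W/L) = 0.6 mA/V².
V_ov = V_SG − |V_th| = 2.78 − 0.838 = 1.94 V.
Since V_SD = 4.81 V ≥ V_ov = 1.94 V, the device is in saturation.
I_D = ½ k_p V_ov² = 0.5 × 0.6 × 1.94² = 1.13 mA.

Saturation; I_D = 1.13 mA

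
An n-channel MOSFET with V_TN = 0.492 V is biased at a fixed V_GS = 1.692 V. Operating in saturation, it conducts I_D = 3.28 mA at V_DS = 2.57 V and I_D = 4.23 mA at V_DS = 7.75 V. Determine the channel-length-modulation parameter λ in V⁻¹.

With V_GS fixed, I_D ∝ (1 + λ V_DS) in saturation, so I_D2/I_D1 = (1 + λ V_DS2)/(1 + λ V_DS1).
4.23/3.28 = 1.29 = (1 + 7.75 λ)/(1 + 2.57 λ).
Solving: λ (I_D1 V_DS2 − I_D2 V_DS1) = I_D2 − I_D1, so λ = (4.23 − 3.28) / (3.28 × 7.75 − 4.23 × 2.57) = 0.95 / 14.5 = 0.0653 V⁻¹.

λ = 0.0653 V⁻¹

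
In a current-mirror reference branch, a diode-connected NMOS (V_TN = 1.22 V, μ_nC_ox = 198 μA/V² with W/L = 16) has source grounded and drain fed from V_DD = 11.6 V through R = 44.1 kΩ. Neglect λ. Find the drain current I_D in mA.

I_D = 0.227 mA

With gate tied to drain, V_GS = V_DS ≥ V_GS − V_TN, so the device is in saturation.
k_n = μ_nC_ox · (W/L) = 3.168 mA/V².
KCL at the drain: ½ k_n (V_GS − V_TN)² = (V_DD − V_GS)/R.
Let x = V_GS − 1.22. Then 69.9 x² + x − 10.38 = 0, giving x = 0.378 V (positive root), so V_GS = 1.6 V.
I_D = (V_DD − V_GS)/R = (11.6 − 1.6) / 44.1 = 0.227 mA.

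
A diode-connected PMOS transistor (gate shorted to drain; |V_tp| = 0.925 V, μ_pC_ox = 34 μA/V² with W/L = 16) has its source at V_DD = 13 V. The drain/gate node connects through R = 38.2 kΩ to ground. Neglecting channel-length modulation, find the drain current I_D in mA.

With gate tied to drain, V_SG = V_SD ≥ V_SG − |V_tp|, so the device is in saturation.
k_p = μ_pC_ox · (W/L) = 0.544 mA/V².
KCL at the drain: ½ k_p (V_SG − |V_tp|)² = (V_DD − V_SG)/R.
Let x = V_SG − 0.925. Then 10.4 x² + x − 12.07 = 0, giving x = 1.03 V (positive root), so V_SG = 1.96 V.
I_D = (V_DD − V_SG)/R = (13 − 1.96) / 38.2 = 0.289 mA.

I_D = 0.289 mA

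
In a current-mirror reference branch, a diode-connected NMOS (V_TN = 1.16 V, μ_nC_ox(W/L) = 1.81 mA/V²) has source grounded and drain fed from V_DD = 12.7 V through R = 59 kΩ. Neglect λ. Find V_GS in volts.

V_GS = 1.62 V

With gate tied to drain, V_GS = V_DS ≥ V_GS − V_TN, so the device is in saturation.
KCL at the drain: ½ k_n (V_GS − V_TN)² = (V_DD − V_GS)/R.
Let x = V_GS − 1.16. Then 53.4 x² + x − 11.54 = 0, giving x = 0.456 V (positive root), so V_GS = 1.62 V.
I_D = (V_DD − V_GS)/R = (12.7 − 1.62) / 59 = 0.188 mA.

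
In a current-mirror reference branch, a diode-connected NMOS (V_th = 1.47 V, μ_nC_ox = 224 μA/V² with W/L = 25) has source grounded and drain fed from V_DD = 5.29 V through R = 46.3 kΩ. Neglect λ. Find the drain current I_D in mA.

I_D = 0.0789 mA

With gate tied to drain, V_GS = V_DS ≥ V_GS − V_th, so the device is in saturation.
k_n = μ_nC_ox · (W/L) = 5.6 mA/V².
KCL at the drain: ½ k_n (V_GS − V_th)² = (V_DD − V_GS)/R.
Let x = V_GS − 1.47. Then 130 x² + x − 3.82 = 0, giving x = 0.168 V (positive root), so V_GS = 1.64 V.
I_D = (V_DD − V_GS)/R = (5.29 − 1.64) / 46.3 = 0.0789 mA.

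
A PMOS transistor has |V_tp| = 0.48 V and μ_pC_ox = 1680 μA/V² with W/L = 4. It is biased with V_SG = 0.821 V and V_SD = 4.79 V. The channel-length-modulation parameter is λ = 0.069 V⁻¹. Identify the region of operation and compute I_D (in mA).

k_p = μ_pC_ox · (W/L) = 6.72 mA/V².
V_ov = V_SG − |V_tp| = 0.821 − 0.48 = 0.341 V.
Since V_SD = 4.79 V ≥ V_ov = 0.341 V, the device is in saturation.
I_D = ½ k_p V_ov² (1 + λ V_SD) = 0.5 × 6.72 × 0.341² × (1 + 0.069 × 4.79) = 0.52 mA.

Saturation; I_D = 0.520 mA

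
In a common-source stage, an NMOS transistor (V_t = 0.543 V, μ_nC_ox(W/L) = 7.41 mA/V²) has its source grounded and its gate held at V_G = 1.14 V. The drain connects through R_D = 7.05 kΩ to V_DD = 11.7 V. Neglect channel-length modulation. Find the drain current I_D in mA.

V_GS = V_G = 1.14 V, so V_ov = 1.14 − 0.543 = 0.597 V.
Assume saturation: I_D = ½ k_n V_ov² = 0.5 × 7.41 × 0.597² = 1.32 mA, giving V_DS = V_DD − I_D R_D = 11.7 − 1.32 × 7.05 = 2.39 V.
V_DS = 2.39 V ≥ V_ov = 0.597 V, confirming saturation.

I_D = 1.32 mA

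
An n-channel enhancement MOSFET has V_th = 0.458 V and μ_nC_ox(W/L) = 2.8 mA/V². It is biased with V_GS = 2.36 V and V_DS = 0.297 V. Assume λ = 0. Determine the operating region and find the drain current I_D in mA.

Triode; I_D = 1.46 mA

V_ov = V_GS − V_th = 2.36 − 0.458 = 1.9 V.
Since V_DS = 0.297 V < V_ov = 1.9 V, the device is in the triode region.
I_D = k_n [V_ov · V_DS − ½ V_DS²] = 2.8 × [1.9 × 0.297 − 0.5 × 0.297²] = 1.46 mA.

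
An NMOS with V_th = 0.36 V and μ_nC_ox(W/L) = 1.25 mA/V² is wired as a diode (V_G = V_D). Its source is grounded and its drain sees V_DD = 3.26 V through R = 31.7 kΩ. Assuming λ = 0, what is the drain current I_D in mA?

I_D = 0.0802 mA

With gate tied to drain, V_GS = V_DS ≥ V_GS − V_th, so the device is in saturation.
KCL at the drain: ½ k_n (V_GS − V_th)² = (V_DD − V_GS)/R.
Let x = V_GS − 0.36. Then 19.8 x² + x − 2.9 = 0, giving x = 0.358 V (positive root), so V_GS = 0.718 V.
I_D = (V_DD − V_GS)/R = (3.26 − 0.718) / 31.7 = 0.0802 mA.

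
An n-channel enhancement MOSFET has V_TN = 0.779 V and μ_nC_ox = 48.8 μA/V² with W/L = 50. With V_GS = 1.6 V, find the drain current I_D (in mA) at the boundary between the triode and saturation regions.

I_D = 0.822 mA

At the boundary V_DS = V_ov = V_GS − V_TN = 1.6 − 0.779 = 0.821 V.
k_n = μ_nC_ox · (W/L) = 2.44 mA/V².
I_D = ½ k_n V_ov² = 0.5 × 2.44 × 0.821² = 0.822 mA.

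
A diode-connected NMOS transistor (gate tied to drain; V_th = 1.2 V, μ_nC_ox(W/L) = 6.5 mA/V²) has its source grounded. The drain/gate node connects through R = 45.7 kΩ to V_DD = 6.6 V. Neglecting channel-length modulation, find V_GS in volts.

V_GS = 1.39 V

With gate tied to drain, V_GS = V_DS ≥ V_GS − V_th, so the device is in saturation.
KCL at the drain: ½ k_n (V_GS − V_th)² = (V_DD − V_GS)/R.
Let x = V_GS − 1.2. Then 149 x² + x − 5.4 = 0, giving x = 0.187 V (positive root), so V_GS = 1.39 V.
I_D = (V_DD − V_GS)/R = (6.6 − 1.39) / 45.7 = 0.114 mA.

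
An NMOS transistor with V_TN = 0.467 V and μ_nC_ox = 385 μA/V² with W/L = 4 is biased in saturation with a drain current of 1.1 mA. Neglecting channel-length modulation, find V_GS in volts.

V_GS = 1.66 V

k_n = μ_nC_ox · (W/L) = 1.54 mA/V².
In saturation I_D = ½ k_n (V_GS − V_TN)², so V_GS − V_TN = √(2 I_D / k_n) = √(2 × 1.1 / 1.54) = 1.2 V.
V_GS = 0.467 + 1.2 = 1.66 V.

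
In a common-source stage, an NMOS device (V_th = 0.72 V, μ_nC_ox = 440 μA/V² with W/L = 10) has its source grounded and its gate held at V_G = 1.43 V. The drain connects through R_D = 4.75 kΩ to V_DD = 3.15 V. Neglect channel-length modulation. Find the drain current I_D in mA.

V_GS = V_G = 1.43 V, so V_ov = 1.43 − 0.72 = 0.71 V.
k_n = μ_nC_ox · (W/L) = 4.4 mA/V².
Assume saturation: I_D = ½ k_n V_ov² = 0.5 × 4.4 × 0.71² = 1.11 mA, giving V_DS = V_DD − I_D R_D = 3.15 − 1.11 × 4.75 = -2.12 V.
But -2.12 V < V_ov = 0.71 V, so the device is actually in triode.
In triode I_D = k_n[V_ov V_DS − ½ V_DS²] and I_D = (V_DD − V_DS)/R_D. Equating: 10.5 V_DS² − 15.84 V_DS + 3.15 = 0, giving V_DS = 0.235 V (the root below V_ov).
I_D = (3.15 − 0.235) / 4.75 = 0.614 mA.

I_D = 0.614 mA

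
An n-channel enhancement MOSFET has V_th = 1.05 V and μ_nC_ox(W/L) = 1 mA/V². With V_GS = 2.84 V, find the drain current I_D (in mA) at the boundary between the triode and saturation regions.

At the boundary V_DS = V_ov = V_GS − V_th = 2.84 − 1.05 = 1.79 V.
I_D = ½ k_n V_ov² = 0.5 × 1 × 1.79² = 1.6 mA.

I_D = 1.60 mA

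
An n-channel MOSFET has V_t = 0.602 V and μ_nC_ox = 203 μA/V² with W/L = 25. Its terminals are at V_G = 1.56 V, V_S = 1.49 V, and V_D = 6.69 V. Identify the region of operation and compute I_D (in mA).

Cutoff; I_D = 0 mA

V_GS = V_G − V_S = 1.56 − 1.49 = 0.07 V; V_DS = V_D − V_S = 6.69 − 1.49 = 5.2 V.
V_GS = 0.07 V < V_t = 0.602 V, so the transistor is in cutoff.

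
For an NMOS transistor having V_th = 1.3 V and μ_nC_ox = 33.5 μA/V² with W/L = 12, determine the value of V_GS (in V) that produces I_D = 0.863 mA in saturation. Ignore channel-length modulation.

k_n = μ_nC_ox · (W/L) = 0.402 mA/V².
In saturation I_D = ½ k_n (V_GS − V_th)², so V_GS − V_th = √(2 I_D / k_n) = √(2 × 0.863 / 0.402) = 2.07 V.
V_GS = 1.3 + 2.07 = 3.37 V.

V_GS = 3.37 V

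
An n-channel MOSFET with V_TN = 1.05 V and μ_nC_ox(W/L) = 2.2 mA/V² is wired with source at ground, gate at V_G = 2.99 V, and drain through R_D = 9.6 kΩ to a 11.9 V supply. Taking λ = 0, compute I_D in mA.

I_D = 1.21 mA

V_GS = V_G = 2.99 V, so V_ov = 2.99 − 1.05 = 1.94 V.
Assume saturation: I_D = ½ k_n V_ov² = 0.5 × 2.2 × 1.94² = 4.14 mA, giving V_DS = V_DD − I_D R_D = 11.9 − 4.14 × 9.6 = -27.8 V.
But -27.8 V < V_ov = 1.94 V, so the device is actually in triode.
In triode I_D = k_n[V_ov V_DS − ½ V_DS²] and I_D = (V_DD − V_DS)/R_D. Equating: 10.6 V_DS² − 41.97 V_DS + 11.9 = 0, giving V_DS = 0.307 V (the root below V_ov).
I_D = (11.9 − 0.307) / 9.6 = 1.21 mA.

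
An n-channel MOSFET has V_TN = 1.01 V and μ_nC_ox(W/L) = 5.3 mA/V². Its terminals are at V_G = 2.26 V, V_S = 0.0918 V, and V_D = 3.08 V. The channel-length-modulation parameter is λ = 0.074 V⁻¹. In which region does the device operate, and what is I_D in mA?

Saturation; I_D = 4.34 mA

V_GS = V_G − V_S = 2.26 − 0.0918 = 2.17 V; V_DS = V_D − V_S = 3.08 − 0.0918 = 2.99 V.
V_ov = V_GS − V_TN = 2.17 − 1.01 = 1.16 V.
Since V_DS = 2.99 V ≥ V_ov = 1.16 V, the device is in saturation.
I_D = ½ k_n V_ov² (1 + λ V_DS) = 0.5 × 5.3 × 1.16² × (1 + 0.074 × 2.99) = 4.34 mA.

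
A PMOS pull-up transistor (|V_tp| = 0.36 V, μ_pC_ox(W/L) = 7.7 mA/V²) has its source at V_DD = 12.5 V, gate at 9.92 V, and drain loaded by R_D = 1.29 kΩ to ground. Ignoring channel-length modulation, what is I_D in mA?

V_SG = V_DD − V_G = 12.5 − 9.92 = 2.58 V, so V_ov = 2.58 − 0.36 = 2.22 V.
Assume saturation: I_D = ½ k_p V_ov² = 0.5 × 7.7 × 2.22² = 19 mA, giving V_SD = V_DD − I_D R_D = 12.5 − 19 × 1.29 = -12 V.
But -12 V < V_ov = 2.22 V, so the device is actually in triode.
In triode I_D = k_p[V_ov V_SD − ½ V_SD²] and I_D = (V_DD − V_SD)/R_D. Equating: 4.97 V_SD² − 23.05 V_SD + 12.5 = 0, giving V_SD = 0.627 V (the root below V_ov).
I_D = (12.5 − 0.627) / 1.29 = 9.2 mA.

I_D = 9.20 mA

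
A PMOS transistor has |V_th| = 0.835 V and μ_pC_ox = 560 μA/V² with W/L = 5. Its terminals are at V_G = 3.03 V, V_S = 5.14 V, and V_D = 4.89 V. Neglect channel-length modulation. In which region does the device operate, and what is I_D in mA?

Triode; I_D = 0.805 mA

V_SG = V_S − V_G = 5.14 − 3.03 = 2.11 V; V_SD = V_S − V_D = 5.14 − 4.89 = 0.25 V.
k_p = μ_pC_ox · (W/L) = 2.8 mA/V².
V_ov = V_SG − |V_th| = 2.11 − 0.835 = 1.27 V.
Since V_SD = 0.25 V < V_ov = 1.27 V, the device is in the triode region.
I_D = k_p [V_ov · V_SD − ½ V_SD²] = 2.8 × [1.27 × 0.25 − 0.5 × 0.25²] = 0.805 mA.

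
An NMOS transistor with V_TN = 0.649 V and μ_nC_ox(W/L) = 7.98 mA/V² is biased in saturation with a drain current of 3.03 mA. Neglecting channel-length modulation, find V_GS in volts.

In saturation I_D = ½ k_n (V_GS − V_TN)², so V_GS − V_TN = √(2 I_D / k_n) = √(2 × 3.03 / 7.98) = 0.871 V.
V_GS = 0.649 + 0.871 = 1.52 V.

V_GS = 1.52 V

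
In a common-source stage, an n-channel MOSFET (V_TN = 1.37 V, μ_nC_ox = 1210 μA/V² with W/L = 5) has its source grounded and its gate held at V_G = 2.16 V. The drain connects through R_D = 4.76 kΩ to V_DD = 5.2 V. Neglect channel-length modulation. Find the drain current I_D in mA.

V_GS = V_G = 2.16 V, so V_ov = 2.16 − 1.37 = 0.79 V.
k_n = μ_nC_ox · (W/L) = 6.05 mA/V².
Assume saturation: I_D = ½ k_n V_ov² = 0.5 × 6.05 × 0.79² = 1.89 mA, giving V_DS = V_DD − I_D R_D = 5.2 − 1.89 × 4.76 = -3.79 V.
But -3.79 V < V_ov = 0.79 V, so the device is actually in triode.
In triode I_D = k_n[V_ov V_DS − ½ V_DS²] and I_D = (V_DD − V_DS)/R_D. Equating: 14.4 V_DS² − 23.75 V_DS + 5.2 = 0, giving V_DS = 0.26 V (the root below V_ov).
I_D = (5.2 − 0.26) / 4.76 = 1.04 mA.

I_D = 1.04 mA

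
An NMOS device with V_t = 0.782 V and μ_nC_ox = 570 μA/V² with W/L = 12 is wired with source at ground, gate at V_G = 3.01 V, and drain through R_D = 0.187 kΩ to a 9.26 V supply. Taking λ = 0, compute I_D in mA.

I_D = 17.0 mA

V_GS = V_G = 3.01 V, so V_ov = 3.01 − 0.782 = 2.23 V.
k_n = μ_nC_ox · (W/L) = 6.84 mA/V².
Assume saturation: I_D = ½ k_n V_ov² = 0.5 × 6.84 × 2.23² = 17 mA, giving V_DS = V_DD − I_D R_D = 9.26 − 17 × 0.187 = 6.09 V.
V_DS = 6.09 V ≥ V_ov = 2.23 V, confirming saturation.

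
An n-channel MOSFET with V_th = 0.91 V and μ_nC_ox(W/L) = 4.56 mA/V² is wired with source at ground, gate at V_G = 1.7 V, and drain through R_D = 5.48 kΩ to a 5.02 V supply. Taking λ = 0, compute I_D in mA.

V_GS = V_G = 1.7 V, so V_ov = 1.7 − 0.91 = 0.79 V.
Assume saturation: I_D = ½ k_n V_ov² = 0.5 × 4.56 × 0.79² = 1.42 mA, giving V_DS = V_DD − I_D R_D = 5.02 − 1.42 × 5.48 = -2.78 V.
But -2.78 V < V_ov = 0.79 V, so the device is actually in triode.
In triode I_D = k_n[V_ov V_DS − ½ V_DS²] and I_D = (V_DD − V_DS)/R_D. Equating: 12.5 V_DS² − 20.74 V_DS + 5.02 = 0, giving V_DS = 0.294 V (the root below V_ov).
I_D = (5.02 − 0.294) / 5.48 = 0.862 mA.

I_D = 0.862 mA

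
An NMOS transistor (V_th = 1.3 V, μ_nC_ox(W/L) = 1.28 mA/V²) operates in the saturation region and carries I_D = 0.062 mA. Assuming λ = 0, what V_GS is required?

V_GS = 1.61 V

In saturation I_D = ½ k_n (V_GS − V_th)², so V_GS − V_th = √(2 I_D / k_n) = √(2 × 0.062 / 1.28) = 0.311 V.
V_GS = 1.3 + 0.311 = 1.61 V.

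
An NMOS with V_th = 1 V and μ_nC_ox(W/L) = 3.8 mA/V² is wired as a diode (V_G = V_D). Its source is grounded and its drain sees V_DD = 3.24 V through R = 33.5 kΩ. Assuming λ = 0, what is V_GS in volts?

With gate tied to drain, V_GS = V_DS ≥ V_GS − V_th, so the device is in saturation.
KCL at the drain: ½ k_n (V_GS − V_th)² = (V_DD − V_GS)/R.
Let x = V_GS − 1. Then 63.6 x² + x − 2.24 = 0, giving x = 0.18 V (positive root), so V_GS = 1.18 V.
I_D = (V_DD − V_GS)/R = (3.24 − 1.18) / 33.5 = 0.0615 mA.

V_GS = 1.18 V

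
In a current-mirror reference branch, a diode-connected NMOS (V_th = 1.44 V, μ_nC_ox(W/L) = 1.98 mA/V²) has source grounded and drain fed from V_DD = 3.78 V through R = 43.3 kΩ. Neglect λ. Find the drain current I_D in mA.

With gate tied to drain, V_GS = V_DS ≥ V_GS − V_th, so the device is in saturation.
KCL at the drain: ½ k_n (V_GS − V_th)² = (V_DD − V_GS)/R.
Let x = V_GS − 1.44. Then 42.9 x² + x − 2.34 = 0, giving x = 0.222 V (positive root), so V_GS = 1.66 V.
I_D = (V_DD − V_GS)/R = (3.78 − 1.66) / 43.3 = 0.0489 mA.

I_D = 0.0489 mA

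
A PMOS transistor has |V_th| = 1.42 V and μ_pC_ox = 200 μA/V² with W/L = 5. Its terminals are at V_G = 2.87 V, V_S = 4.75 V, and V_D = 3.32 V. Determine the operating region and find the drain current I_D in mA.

V_SG = V_S − V_G = 4.75 − 2.87 = 1.88 V; V_SD = V_S − V_D = 4.75 − 3.32 = 1.43 V.
k_p = μ_pC_ox · (W/L) = 1 mA/V².
V_ov = V_SG − |V_th| = 1.88 − 1.42 = 0.46 V.
Since V_SD = 1.43 V ≥ V_ov = 0.46 V, the device is in saturation.
I_D = ½ k_p V_ov² = 0.5 × 1 × 0.46² = 0.106 mA.

Saturation; I_D = 0.106 mA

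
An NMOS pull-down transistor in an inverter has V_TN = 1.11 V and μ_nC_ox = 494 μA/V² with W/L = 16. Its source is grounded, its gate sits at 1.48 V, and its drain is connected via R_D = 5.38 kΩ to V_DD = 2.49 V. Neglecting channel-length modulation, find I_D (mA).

V_GS = V_G = 1.48 V, so V_ov = 1.48 − 1.11 = 0.37 V.
k_n = μ_nC_ox · (W/L) = 7.904 mA/V².
Assume saturation: I_D = ½ k_n V_ov² = 0.5 × 7.904 × 0.37² = 0.541 mA, giving V_DS = V_DD − I_D R_D = 2.49 − 0.541 × 5.38 = -0.421 V.
But -0.421 V < V_ov = 0.37 V, so the device is actually in triode.
In triode I_D = k_n[V_ov V_DS − ½ V_DS²] and I_D = (V_DD − V_DS)/R_D. Equating: 21.3 V_DS² − 16.73 V_DS + 2.49 = 0, giving V_DS = 0.199 V (the root below V_ov).
I_D = (2.49 − 0.199) / 5.38 = 0.426 mA.

I_D = 0.426 mA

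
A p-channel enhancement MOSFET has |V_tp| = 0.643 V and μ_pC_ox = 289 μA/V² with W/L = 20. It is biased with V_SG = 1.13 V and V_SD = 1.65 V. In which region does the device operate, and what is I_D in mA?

k_p = μ_pC_ox · (W/L) = 5.78 mA/V².
V_ov = V_SG − |V_tp| = 1.13 − 0.643 = 0.487 V.
Since V_SD = 1.65 V ≥ V_ov = 0.487 V, the device is in saturation.
I_D = ½ k_p V_ov² = 0.5 × 5.78 × 0.487² = 0.685 mA.

Saturation; I_D = 0.685 mA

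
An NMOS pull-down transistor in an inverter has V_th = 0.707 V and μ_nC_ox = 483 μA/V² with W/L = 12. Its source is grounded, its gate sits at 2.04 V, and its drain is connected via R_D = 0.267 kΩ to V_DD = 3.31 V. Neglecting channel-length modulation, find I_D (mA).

V_GS = V_G = 2.04 V, so V_ov = 2.04 − 0.707 = 1.33 V.
k_n = μ_nC_ox · (W/L) = 5.796 mA/V².
Assume saturation: I_D = ½ k_n V_ov² = 0.5 × 5.796 × 1.33² = 5.15 mA, giving V_DS = V_DD − I_D R_D = 3.31 − 5.15 × 0.267 = 1.94 V.
V_DS = 1.94 V ≥ V_ov = 1.33 V, confirming saturation.

I_D = 5.15 mA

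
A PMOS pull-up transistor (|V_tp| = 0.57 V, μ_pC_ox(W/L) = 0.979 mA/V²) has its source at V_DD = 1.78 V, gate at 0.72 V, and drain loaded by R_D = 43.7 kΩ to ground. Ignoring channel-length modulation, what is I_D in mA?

I_D = 0.0387 mA

V_SG = V_DD − V_G = 1.78 − 0.72 = 1.06 V, so V_ov = 1.06 − 0.57 = 0.49 V.
Assume saturation: I_D = ½ k_p V_ov² = 0.5 × 0.979 × 0.49² = 0.118 mA, giving V_SD = V_DD − I_D R_D = 1.78 − 0.118 × 43.7 = -3.36 V.
But -3.36 V < V_ov = 0.49 V, so the device is actually in triode.
In triode I_D = k_p[V_ov V_SD − ½ V_SD²] and I_D = (V_DD − V_SD)/R_D. Equating: 21.4 V_SD² − 21.96 V_SD + 1.78 = 0, giving V_SD = 0.0887 V (the root below V_ov).
I_D = (1.78 − 0.0887) / 43.7 = 0.0387 mA.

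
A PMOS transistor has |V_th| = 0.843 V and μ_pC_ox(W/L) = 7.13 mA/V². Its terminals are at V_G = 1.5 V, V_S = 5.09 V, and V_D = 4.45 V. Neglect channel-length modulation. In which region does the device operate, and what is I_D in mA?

Triode; I_D = 11.1 mA

V_SG = V_S − V_G = 5.09 − 1.5 = 3.59 V; V_SD = V_S − V_D = 5.09 − 4.45 = 0.64 V.
V_ov = V_SG − |V_th| = 3.59 − 0.843 = 2.75 V.
Since V_SD = 0.64 V < V_ov = 2.75 V, the device is in the triode region.
I_D = k_p [V_ov · V_SD − ½ V_SD²] = 7.13 × [2.75 × 0.64 − 0.5 × 0.64²] = 11.1 mA.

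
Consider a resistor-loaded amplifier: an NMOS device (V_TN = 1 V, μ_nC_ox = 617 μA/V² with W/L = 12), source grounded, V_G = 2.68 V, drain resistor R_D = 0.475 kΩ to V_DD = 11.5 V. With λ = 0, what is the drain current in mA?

I_D = 10.4 mA

V_GS = V_G = 2.68 V, so V_ov = 2.68 − 1 = 1.68 V.
k_n = μ_nC_ox · (W/L) = 7.404 mA/V².
Assume saturation: I_D = ½ k_n V_ov² = 0.5 × 7.404 × 1.68² = 10.4 mA, giving V_DS = V_DD − I_D R_D = 11.5 − 10.4 × 0.475 = 6.54 V.
V_DS = 6.54 V ≥ V_ov = 1.68 V, confirming saturation.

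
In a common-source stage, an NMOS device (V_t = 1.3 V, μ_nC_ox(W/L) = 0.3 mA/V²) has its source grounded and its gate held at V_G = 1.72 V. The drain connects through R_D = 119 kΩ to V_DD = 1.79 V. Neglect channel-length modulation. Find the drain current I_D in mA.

I_D = 0.0139 mA

V_GS = V_G = 1.72 V, so V_ov = 1.72 − 1.3 = 0.42 V.
Assume saturation: I_D = ½ k_n V_ov² = 0.5 × 0.3 × 0.42² = 0.0265 mA, giving V_DS = V_DD − I_D R_D = 1.79 − 0.0265 × 119 = -1.36 V.
But -1.36 V < V_ov = 0.42 V, so the device is actually in triode.
In triode I_D = k_n[V_ov V_DS − ½ V_DS²] and I_D = (V_DD − V_DS)/R_D. Equating: 17.8 V_DS² − 15.99 V_DS + 1.79 = 0, giving V_DS = 0.131 V (the root below V_ov).
I_D = (1.79 − 0.131) / 119 = 0.0139 mA.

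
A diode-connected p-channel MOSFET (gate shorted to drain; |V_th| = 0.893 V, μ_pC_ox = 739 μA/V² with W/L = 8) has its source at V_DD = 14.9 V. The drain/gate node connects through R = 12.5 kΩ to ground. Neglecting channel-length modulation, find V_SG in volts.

With gate tied to drain, V_SG = V_SD ≥ V_SG − |V_th|, so the device is in saturation.
k_p = μ_pC_ox · (W/L) = 5.912 mA/V².
KCL at the drain: ½ k_p (V_SG − |V_th|)² = (V_DD − V_SG)/R.
Let x = V_SG − 0.893. Then 37 x² + x − 14.01 = 0, giving x = 0.602 V (positive root), so V_SG = 1.5 V.
I_D = (V_DD − V_SG)/R = (14.9 − 1.5) / 12.5 = 1.07 mA.

V_SG = 1.50 V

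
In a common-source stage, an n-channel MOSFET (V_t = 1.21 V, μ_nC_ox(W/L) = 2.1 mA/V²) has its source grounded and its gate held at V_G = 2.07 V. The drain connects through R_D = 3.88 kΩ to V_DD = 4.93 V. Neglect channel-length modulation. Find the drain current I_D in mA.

V_GS = V_G = 2.07 V, so V_ov = 2.07 − 1.21 = 0.86 V.
Assume saturation: I_D = ½ k_n V_ov² = 0.5 × 2.1 × 0.86² = 0.777 mA, giving V_DS = V_DD − I_D R_D = 4.93 − 0.777 × 3.88 = 1.92 V.
V_DS = 1.92 V ≥ V_ov = 0.86 V, confirming saturation.

I_D = 0.777 mA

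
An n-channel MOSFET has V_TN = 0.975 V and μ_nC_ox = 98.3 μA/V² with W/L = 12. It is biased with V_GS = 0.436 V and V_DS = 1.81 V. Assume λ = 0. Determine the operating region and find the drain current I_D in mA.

V_GS = 0.436 V < V_TN = 0.975 V, so the transistor is in cutoff.

Cutoff; I_D = 0 mA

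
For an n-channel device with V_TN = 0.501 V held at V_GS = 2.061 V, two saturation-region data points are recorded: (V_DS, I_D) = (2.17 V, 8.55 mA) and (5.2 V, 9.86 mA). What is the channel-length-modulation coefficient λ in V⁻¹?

λ = 0.0568 V⁻¹

With V_GS fixed, I_D ∝ (1 + λ V_DS) in saturation, so I_D2/I_D1 = (1 + λ V_DS2)/(1 + λ V_DS1).
9.86/8.55 = 1.153 = (1 + 5.2 λ)/(1 + 2.17 λ).
Solving: λ (I_D1 V_DS2 − I_D2 V_DS1) = I_D2 − I_D1, so λ = (9.86 − 8.55) / (8.55 × 5.2 − 9.86 × 2.17) = 1.31 / 23.1 = 0.0568 V⁻¹.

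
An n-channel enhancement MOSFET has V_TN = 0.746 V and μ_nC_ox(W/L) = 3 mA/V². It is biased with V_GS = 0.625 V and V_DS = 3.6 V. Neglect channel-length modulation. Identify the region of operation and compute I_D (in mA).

V_GS = 0.625 V < V_TN = 0.746 V, so the transistor is in cutoff.

Cutoff; I_D = 0 mA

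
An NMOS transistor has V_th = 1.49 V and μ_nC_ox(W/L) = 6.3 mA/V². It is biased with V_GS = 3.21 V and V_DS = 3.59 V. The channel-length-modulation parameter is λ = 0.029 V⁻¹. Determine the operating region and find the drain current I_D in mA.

Saturation; I_D = 10.3 mA

V_ov = V_GS − V_th = 3.21 − 1.49 = 1.72 V.
Since V_DS = 3.59 V ≥ V_ov = 1.72 V, the device is in saturation.
I_D = ½ k_n V_ov² (1 + λ V_DS) = 0.5 × 6.3 × 1.72² × (1 + 0.029 × 3.59) = 10.3 mA.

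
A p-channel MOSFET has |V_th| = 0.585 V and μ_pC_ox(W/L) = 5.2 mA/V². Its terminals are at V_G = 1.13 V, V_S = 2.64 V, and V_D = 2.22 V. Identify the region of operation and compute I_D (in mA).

Triode; I_D = 1.56 mA

V_SG = V_S − V_G = 2.64 − 1.13 = 1.51 V; V_SD = V_S − V_D = 2.64 − 2.22 = 0.42 V.
V_ov = V_SG − |V_th| = 1.51 − 0.585 = 0.925 V.
Since V_SD = 0.42 V < V_ov = 0.925 V, the device is in the triode region.
I_D = k_p [V_ov · V_SD − ½ V_SD²] = 5.2 × [0.925 × 0.42 − 0.5 × 0.42²] = 1.56 mA.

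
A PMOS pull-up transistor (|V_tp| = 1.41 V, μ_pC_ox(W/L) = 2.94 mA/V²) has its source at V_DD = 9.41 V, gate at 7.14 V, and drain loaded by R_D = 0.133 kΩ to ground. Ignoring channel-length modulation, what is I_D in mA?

V_SG = V_DD − V_G = 9.41 − 7.14 = 2.27 V, so V_ov = 2.27 − 1.41 = 0.86 V.
Assume saturation: I_D = ½ k_p V_ov² = 0.5 × 2.94 × 0.86² = 1.09 mA, giving V_SD = V_DD − I_D R_D = 9.41 − 1.09 × 0.133 = 9.27 V.
V_SD = 9.27 V ≥ V_ov = 0.86 V, confirming saturation.

I_D = 1.09 mA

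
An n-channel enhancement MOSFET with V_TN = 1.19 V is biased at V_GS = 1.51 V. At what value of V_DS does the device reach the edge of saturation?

V_DS,sat = 0.320 V

The boundary between triode and saturation is V_DS = V_GS − V_TN = V_ov.
V_ov = 1.51 − 1.19 = 0.32 V.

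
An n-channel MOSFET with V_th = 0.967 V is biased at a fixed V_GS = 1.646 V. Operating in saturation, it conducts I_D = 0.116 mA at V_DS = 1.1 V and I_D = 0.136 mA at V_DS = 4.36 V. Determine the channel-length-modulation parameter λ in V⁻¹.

λ = 0.0562 V⁻¹

With V_GS fixed, I_D ∝ (1 + λ V_DS) in saturation, so I_D2/I_D1 = (1 + λ V_DS2)/(1 + λ V_DS1).
0.136/0.116 = 1.172 = (1 + 4.36 λ)/(1 + 1.1 λ).
Solving: λ (I_D1 V_DS2 − I_D2 V_DS1) = I_D2 − I_D1, so λ = (0.136 − 0.116) / (0.116 × 4.36 − 0.136 × 1.1) = 0.02 / 0.356 = 0.0562 V⁻¹.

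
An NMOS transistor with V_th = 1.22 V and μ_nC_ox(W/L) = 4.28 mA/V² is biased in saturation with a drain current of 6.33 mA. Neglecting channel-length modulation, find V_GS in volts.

V_GS = 2.94 V

In saturation I_D = ½ k_n (V_GS − V_th)², so V_GS − V_th = √(2 I_D / k_n) = √(2 × 6.33 / 4.28) = 1.72 V.
V_GS = 1.22 + 1.72 = 2.94 V.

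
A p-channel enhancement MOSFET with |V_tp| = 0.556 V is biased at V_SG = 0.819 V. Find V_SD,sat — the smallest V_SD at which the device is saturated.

V_SD,sat = 0.263 V

The boundary between triode and saturation is V_SD = V_SG − |V_tp| = V_ov.
V_ov = 0.819 − 0.556 = 0.263 V.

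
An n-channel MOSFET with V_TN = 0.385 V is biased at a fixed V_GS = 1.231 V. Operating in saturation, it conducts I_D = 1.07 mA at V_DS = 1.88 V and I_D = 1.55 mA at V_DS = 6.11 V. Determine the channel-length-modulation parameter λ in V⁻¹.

With V_GS fixed, I_D ∝ (1 + λ V_DS) in saturation, so I_D2/I_D1 = (1 + λ V_DS2)/(1 + λ V_DS1).
1.55/1.07 = 1.449 = (1 + 6.11 λ)/(1 + 1.88 λ).
Solving: λ (I_D1 V_DS2 − I_D2 V_DS1) = I_D2 − I_D1, so λ = (1.55 − 1.07) / (1.07 × 6.11 − 1.55 × 1.88) = 0.48 / 3.62 = 0.132 V⁻¹.

λ = 0.132 V⁻¹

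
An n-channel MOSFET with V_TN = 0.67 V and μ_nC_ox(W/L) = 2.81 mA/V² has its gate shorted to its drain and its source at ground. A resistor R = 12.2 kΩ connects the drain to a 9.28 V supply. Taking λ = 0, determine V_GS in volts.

V_GS = 1.35 V

With gate tied to drain, V_GS = V_DS ≥ V_GS − V_TN, so the device is in saturation.
KCL at the drain: ½ k_n (V_GS − V_TN)² = (V_DD − V_GS)/R.
Let x = V_GS − 0.67. Then 17.1 x² + x − 8.61 = 0, giving x = 0.68 V (positive root), so V_GS = 1.35 V.
I_D = (V_DD − V_GS)/R = (9.28 − 1.35) / 12.2 = 0.65 mA.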